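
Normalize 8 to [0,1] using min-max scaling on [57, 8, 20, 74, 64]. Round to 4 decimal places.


Min = 8, Max = 74
Range = 74 - 8 = 66
Scaled = (x - min) / (max - min)
= (8 - 8) / 66
= 0 / 66
= 0.0000

0.0000


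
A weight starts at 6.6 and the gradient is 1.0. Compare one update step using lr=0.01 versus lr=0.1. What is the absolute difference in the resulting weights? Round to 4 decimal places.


With lr=0.01: w_new = 6.6 - 0.01 * 1.0 = 6.59
With lr=0.1: w_new = 6.6 - 0.1 * 1.0 = 6.5
Absolute difference = |6.59 - 6.5|
= 0.0900

0.0900


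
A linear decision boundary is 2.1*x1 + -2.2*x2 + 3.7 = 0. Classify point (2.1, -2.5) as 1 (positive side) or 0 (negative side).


Compute 2.1 * 2.1 + -2.2 * -2.5 + 3.7
= 4.41 + 5.5 + 3.7
= 13.61
Since 13.61 >= 0, the point is on the positive side.

1


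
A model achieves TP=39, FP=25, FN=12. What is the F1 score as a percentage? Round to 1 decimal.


Precision = TP / (TP + FP) = 39 / 64 = 0.6094
Recall = TP / (TP + FN) = 39 / 51 = 0.7647
F1 = 2 * P * R / (P + R)
= 2 * 0.6094 * 0.7647 / (0.6094 + 0.7647)
= 0.932 / 1.3741
= 0.6783
As percentage: 67.8%

67.8


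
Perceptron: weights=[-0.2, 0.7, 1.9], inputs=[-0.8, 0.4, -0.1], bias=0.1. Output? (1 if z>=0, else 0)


z = w . x + b
= -0.2*-0.8 + 0.7*0.4 + 1.9*-0.1 + 0.1
= 0.16 + 0.28 + -0.19 + 0.1
= 0.25 + 0.1
= 0.35
Since z = 0.35 >= 0, output = 1

1


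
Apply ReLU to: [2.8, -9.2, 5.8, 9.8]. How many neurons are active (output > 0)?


ReLU(x) = max(0, x) for each element:
ReLU(2.8) = 2.8
ReLU(-9.2) = 0
ReLU(5.8) = 5.8
ReLU(9.8) = 9.8
Active neurons (>0): 3

3


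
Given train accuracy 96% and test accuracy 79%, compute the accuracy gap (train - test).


Gap = train_accuracy - test_accuracy
= 96 - 79
= 17%
This gap suggests the model is overfitting.

17


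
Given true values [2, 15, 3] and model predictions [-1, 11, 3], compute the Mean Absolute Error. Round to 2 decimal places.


Absolute errors: [3, 4, 0]
Sum of absolute errors = 7
MAE = 7 / 3 = 2.33

2.33


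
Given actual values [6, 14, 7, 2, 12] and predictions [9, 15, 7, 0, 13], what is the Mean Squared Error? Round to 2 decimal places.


Differences: [-3, -1, 0, 2, -1]
Squared errors: [9, 1, 0, 4, 1]
Sum of squared errors = 15
MSE = 15 / 5 = 3.00

3.00


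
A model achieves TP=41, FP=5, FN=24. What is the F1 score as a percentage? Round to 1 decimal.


Precision = TP / (TP + FP) = 41 / 46 = 0.8913
Recall = TP / (TP + FN) = 41 / 65 = 0.6308
F1 = 2 * P * R / (P + R)
= 2 * 0.8913 * 0.6308 / (0.8913 + 0.6308)
= 1.1244 / 1.5221
= 0.7387
As percentage: 73.9%

73.9


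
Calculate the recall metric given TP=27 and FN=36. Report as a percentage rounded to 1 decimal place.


Recall = TP / (TP + FN) * 100
= 27 / (27 + 36)
= 27 / 63
= 0.4286
= 42.9%

42.9


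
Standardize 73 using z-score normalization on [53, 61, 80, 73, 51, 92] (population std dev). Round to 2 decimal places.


Mean = (53 + 61 + 80 + 73 + 51 + 92) / 6 = 68.3333
Variance = sum((x_i - mean)^2) / n = 217.8889
Std = sqrt(217.8889) = 14.7611
Z = (x - mean) / std
= (73 - 68.3333) / 14.7611
= 4.6667 / 14.7611
= 0.32

0.32


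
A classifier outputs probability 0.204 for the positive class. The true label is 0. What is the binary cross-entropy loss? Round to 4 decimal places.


For y=0: Loss = -log(1-p)
= -log(1 - 0.204)
= -log(0.796)
= -(-0.2282)
= 0.2282

0.2282


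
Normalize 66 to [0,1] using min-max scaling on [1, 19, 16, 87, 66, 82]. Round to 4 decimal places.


Min = 1, Max = 87
Range = 87 - 1 = 86
Scaled = (x - min) / (max - min)
= (66 - 1) / 86
= 65 / 86
= 0.7558

0.7558


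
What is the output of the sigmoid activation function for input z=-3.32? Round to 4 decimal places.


sigmoid(z) = 1 / (1 + exp(-z))
exp(-(-3.32)) = exp(3.32) = 27.6604
1 + 27.6604 = 28.6604
1 / 28.6604 = 0.0349

0.0349


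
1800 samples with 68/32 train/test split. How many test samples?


Train samples = 1800 * 68% = 1224
Test samples = 1800 - 1224
= 576

576


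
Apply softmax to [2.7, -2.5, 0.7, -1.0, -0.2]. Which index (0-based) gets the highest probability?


Softmax is a monotonic transformation, so it preserves the argmax.
We need to find the index of the maximum logit.
Index 0: 2.7
Index 1: -2.5
Index 2: 0.7
Index 3: -1.0
Index 4: -0.2
Maximum logit = 2.7 at index 0

0


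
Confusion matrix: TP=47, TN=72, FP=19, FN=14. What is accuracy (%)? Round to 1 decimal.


Accuracy = (TP + TN) / (TP + TN + FP + FN) * 100
= (47 + 72) / (47 + 72 + 19 + 14)
= 119 / 152
= 0.7829
= 78.3%

78.3


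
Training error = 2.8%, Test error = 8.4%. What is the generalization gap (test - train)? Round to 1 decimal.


Generalization gap = test_error - train_error
= 8.4 - 2.8
= 5.6%
A moderate gap.

5.6


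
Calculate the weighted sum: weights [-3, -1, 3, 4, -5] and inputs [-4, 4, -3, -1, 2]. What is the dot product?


Element-wise products:
-3 * -4 = 12
-1 * 4 = -4
3 * -3 = -9
4 * -1 = -4
-5 * 2 = -10
Sum = 12 + -4 + -9 + -4 + -10
= -15

-15


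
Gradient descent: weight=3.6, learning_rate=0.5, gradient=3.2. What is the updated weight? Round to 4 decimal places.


w_new = w_old - lr * gradient
= 3.6 - 0.5 * 3.2
= 3.6 - (1.6)
= 2.0000

2.0000


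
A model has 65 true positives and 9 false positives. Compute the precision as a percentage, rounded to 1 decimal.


Precision = TP / (TP + FP) * 100
= 65 / (65 + 9)
= 65 / 74
= 0.8784
= 87.8%

87.8


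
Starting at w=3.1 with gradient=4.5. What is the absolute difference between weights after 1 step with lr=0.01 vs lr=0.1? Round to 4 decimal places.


With lr=0.01: w_new = 3.1 - 0.01 * 4.5 = 3.055
With lr=0.1: w_new = 3.1 - 0.1 * 4.5 = 2.65
Absolute difference = |3.055 - 2.65|
= 0.4050

0.4050


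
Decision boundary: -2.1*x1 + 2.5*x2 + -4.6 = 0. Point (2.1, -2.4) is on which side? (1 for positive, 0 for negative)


Compute -2.1 * 2.1 + 2.5 * -2.4 + -4.6
= -4.41 + -6.0 + -4.6
= -15.01
Since -15.01 < 0, the point is on the negative side.

0


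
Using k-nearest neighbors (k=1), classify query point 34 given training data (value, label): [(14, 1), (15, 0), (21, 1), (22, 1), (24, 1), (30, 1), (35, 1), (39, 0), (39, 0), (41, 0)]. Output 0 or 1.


Distances from query 34:
Point 35 (class 1): distance = 1
K=1 nearest neighbors: classes = [1]
Votes for class 1: 1 / 1
Majority vote => class 1

1


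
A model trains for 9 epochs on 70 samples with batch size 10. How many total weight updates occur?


Iterations per epoch = 70 / 10 = 7
Total updates = iterations_per_epoch * epochs
= 7 * 9
= 63

63


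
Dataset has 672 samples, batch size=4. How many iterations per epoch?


Iterations per epoch = dataset_size / batch_size
= 672 / 4
= 168

168


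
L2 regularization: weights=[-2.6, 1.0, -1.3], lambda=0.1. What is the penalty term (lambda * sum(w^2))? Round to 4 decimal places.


Squaring each weight:
(-2.6)^2 = 6.76
1.0^2 = 1.0
(-1.3)^2 = 1.69
Sum of squares = 9.45
Penalty = 0.1 * 9.45 = 0.9450

0.9450


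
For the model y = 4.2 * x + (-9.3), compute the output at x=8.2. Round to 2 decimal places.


y = 4.2 * 8.2 + (-9.3)
= 34.44 + (-9.3)
= 25.14

25.14


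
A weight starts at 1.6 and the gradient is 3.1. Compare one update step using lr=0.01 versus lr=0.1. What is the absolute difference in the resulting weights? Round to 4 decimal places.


With lr=0.01: w_new = 1.6 - 0.01 * 3.1 = 1.569
With lr=0.1: w_new = 1.6 - 0.1 * 3.1 = 1.29
Absolute difference = |1.569 - 1.29|
= 0.2790

0.2790


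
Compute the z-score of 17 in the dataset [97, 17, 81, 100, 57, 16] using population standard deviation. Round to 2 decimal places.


Mean = (97 + 17 + 81 + 100 + 57 + 16) / 6 = 61.3333
Variance = sum((x_i - mean)^2) / n = 1198.8889
Std = sqrt(1198.8889) = 34.625
Z = (x - mean) / std
= (17 - 61.3333) / 34.625
= -44.3333 / 34.625
= -1.28

-1.28


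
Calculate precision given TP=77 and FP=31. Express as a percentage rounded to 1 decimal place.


Precision = TP / (TP + FP) * 100
= 77 / (77 + 31)
= 77 / 108
= 0.713
= 71.3%

71.3


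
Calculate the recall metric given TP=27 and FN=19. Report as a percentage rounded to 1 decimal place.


Recall = TP / (TP + FN) * 100
= 27 / (27 + 19)
= 27 / 46
= 0.587
= 58.7%

58.7


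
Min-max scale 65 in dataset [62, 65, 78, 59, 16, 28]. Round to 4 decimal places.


Min = 16, Max = 78
Range = 78 - 16 = 62
Scaled = (x - min) / (max - min)
= (65 - 16) / 62
= 49 / 62
= 0.7903

0.7903


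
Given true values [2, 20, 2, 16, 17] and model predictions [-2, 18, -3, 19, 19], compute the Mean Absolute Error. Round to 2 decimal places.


Absolute errors: [4, 2, 5, 3, 2]
Sum of absolute errors = 16
MAE = 16 / 5 = 3.20

3.20


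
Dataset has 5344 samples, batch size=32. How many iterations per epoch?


Iterations per epoch = dataset_size / batch_size
= 5344 / 32
= 167

167


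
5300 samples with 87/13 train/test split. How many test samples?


Train samples = 5300 * 87% = 4611
Test samples = 5300 - 4611
= 689

689


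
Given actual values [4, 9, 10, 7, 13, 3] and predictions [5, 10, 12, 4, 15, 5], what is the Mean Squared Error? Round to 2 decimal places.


Differences: [-1, -1, -2, 3, -2, -2]
Squared errors: [1, 1, 4, 9, 4, 4]
Sum of squared errors = 23
MSE = 23 / 6 = 3.83

3.83


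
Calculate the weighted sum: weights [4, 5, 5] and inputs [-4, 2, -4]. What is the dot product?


Element-wise products:
4 * -4 = -16
5 * 2 = 10
5 * -4 = -20
Sum = -16 + 10 + -20
= -26

-26


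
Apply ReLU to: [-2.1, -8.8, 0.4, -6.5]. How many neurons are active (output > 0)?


ReLU(x) = max(0, x) for each element:
ReLU(-2.1) = 0
ReLU(-8.8) = 0
ReLU(0.4) = 0.4
ReLU(-6.5) = 0
Active neurons (>0): 1

1


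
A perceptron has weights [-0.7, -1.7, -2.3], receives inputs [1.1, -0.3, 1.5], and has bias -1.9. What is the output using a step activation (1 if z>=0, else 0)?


z = w . x + b
= -0.7*1.1 + -1.7*-0.3 + -2.3*1.5 + -1.9
= -0.77 + 0.51 + -3.45 + -1.9
= -3.71 + -1.9
= -5.61
Since z = -5.61 < 0, output = 0

0


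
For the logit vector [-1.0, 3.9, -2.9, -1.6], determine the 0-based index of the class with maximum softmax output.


Softmax is a monotonic transformation, so it preserves the argmax.
We need to find the index of the maximum logit.
Index 0: -1.0
Index 1: 3.9
Index 2: -2.9
Index 3: -1.6
Maximum logit = 3.9 at index 1

1


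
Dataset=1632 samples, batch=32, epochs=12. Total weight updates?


Iterations per epoch = 1632 / 32 = 51
Total updates = iterations_per_epoch * epochs
= 51 * 12
= 612

612


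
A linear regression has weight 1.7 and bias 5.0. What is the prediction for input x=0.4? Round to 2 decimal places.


y = 1.7 * 0.4 + (5.0)
= 0.68 + (5.0)
= 5.68

5.68


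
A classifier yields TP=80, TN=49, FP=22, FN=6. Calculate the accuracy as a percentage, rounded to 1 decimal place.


Accuracy = (TP + TN) / (TP + TN + FP + FN) * 100
= (80 + 49) / (80 + 49 + 22 + 6)
= 129 / 157
= 0.8217
= 82.2%

82.2


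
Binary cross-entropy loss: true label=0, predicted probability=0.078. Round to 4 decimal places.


For y=0: Loss = -log(1-p)
= -log(1 - 0.078)
= -log(0.922)
= -(-0.0812)
= 0.0812

0.0812


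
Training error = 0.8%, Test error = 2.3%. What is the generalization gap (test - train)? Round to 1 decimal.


Generalization gap = test_error - train_error
= 2.3 - 0.8
= 1.5%
A small gap suggests good generalization.

1.5


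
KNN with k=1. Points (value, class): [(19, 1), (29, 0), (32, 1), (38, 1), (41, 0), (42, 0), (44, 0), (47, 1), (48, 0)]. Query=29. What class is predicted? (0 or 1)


Distances from query 29:
Point 29 (class 0): distance = 0
K=1 nearest neighbors: classes = [0]
Votes for class 1: 0 / 1
Majority vote => class 0

0


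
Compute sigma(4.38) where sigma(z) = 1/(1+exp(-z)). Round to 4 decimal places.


sigmoid(z) = 1 / (1 + exp(-z))
exp(-(4.38)) = exp(-4.38) = 0.0125
1 + 0.0125 = 1.0125
1 / 1.0125 = 0.9876

0.9876


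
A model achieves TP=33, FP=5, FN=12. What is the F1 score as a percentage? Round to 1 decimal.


Precision = TP / (TP + FP) = 33 / 38 = 0.8684
Recall = TP / (TP + FN) = 33 / 45 = 0.7333
F1 = 2 * P * R / (P + R)
= 2 * 0.8684 * 0.7333 / (0.8684 + 0.7333)
= 1.2737 / 1.6018
= 0.7952
As percentage: 79.5%

79.5


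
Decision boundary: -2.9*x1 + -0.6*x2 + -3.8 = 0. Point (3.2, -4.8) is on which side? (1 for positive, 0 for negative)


Compute -2.9 * 3.2 + -0.6 * -4.8 + -3.8
= -9.28 + 2.88 + -3.8
= -10.2
Since -10.2 < 0, the point is on the negative side.

0


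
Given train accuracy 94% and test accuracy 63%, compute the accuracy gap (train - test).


Gap = train_accuracy - test_accuracy
= 94 - 63
= 31%
This large gap strongly indicates overfitting.

31


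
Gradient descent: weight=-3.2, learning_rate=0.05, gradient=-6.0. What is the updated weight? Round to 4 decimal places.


w_new = w_old - lr * gradient
= -3.2 - 0.05 * -6.0
= -3.2 - (-0.3)
= -2.9000

-2.9000


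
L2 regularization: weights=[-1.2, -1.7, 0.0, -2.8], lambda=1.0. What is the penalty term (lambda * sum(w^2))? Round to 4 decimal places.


Squaring each weight:
(-1.2)^2 = 1.44
(-1.7)^2 = 2.89
0.0^2 = 0.0
(-2.8)^2 = 7.84
Sum of squares = 12.17
Penalty = 1.0 * 12.17 = 12.1700

12.1700


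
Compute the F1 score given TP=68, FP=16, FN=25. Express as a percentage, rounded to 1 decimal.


Precision = TP / (TP + FP) = 68 / 84 = 0.8095
Recall = TP / (TP + FN) = 68 / 93 = 0.7312
F1 = 2 * P * R / (P + R)
= 2 * 0.8095 * 0.7312 / (0.8095 + 0.7312)
= 1.1838 / 1.5407
= 0.7684
As percentage: 76.8%

76.8


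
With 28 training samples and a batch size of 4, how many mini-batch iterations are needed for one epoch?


Iterations per epoch = dataset_size / batch_size
= 28 / 4
= 7

7


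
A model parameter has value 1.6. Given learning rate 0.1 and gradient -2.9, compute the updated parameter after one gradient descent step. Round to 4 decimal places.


w_new = w_old - lr * gradient
= 1.6 - 0.1 * -2.9
= 1.6 - (-0.29)
= 1.8900

1.8900


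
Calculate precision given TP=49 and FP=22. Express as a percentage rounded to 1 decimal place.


Precision = TP / (TP + FP) * 100
= 49 / (49 + 22)
= 49 / 71
= 0.6901
= 69.0%

69.0


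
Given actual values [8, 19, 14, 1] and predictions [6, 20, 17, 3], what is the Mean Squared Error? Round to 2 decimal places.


Differences: [2, -1, -3, -2]
Squared errors: [4, 1, 9, 4]
Sum of squared errors = 18
MSE = 18 / 4 = 4.50

4.50


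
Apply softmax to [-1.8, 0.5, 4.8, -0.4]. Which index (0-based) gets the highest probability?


Softmax is a monotonic transformation, so it preserves the argmax.
We need to find the index of the maximum logit.
Index 0: -1.8
Index 1: 0.5
Index 2: 4.8
Index 3: -0.4
Maximum logit = 4.8 at index 2

2


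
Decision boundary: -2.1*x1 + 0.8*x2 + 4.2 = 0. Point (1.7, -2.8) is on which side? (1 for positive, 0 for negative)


Compute -2.1 * 1.7 + 0.8 * -2.8 + 4.2
= -3.57 + -2.24 + 4.2
= -1.61
Since -1.61 < 0, the point is on the negative side.

0


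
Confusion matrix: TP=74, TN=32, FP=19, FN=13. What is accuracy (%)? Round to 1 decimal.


Accuracy = (TP + TN) / (TP + TN + FP + FN) * 100
= (74 + 32) / (74 + 32 + 19 + 13)
= 106 / 138
= 0.7681
= 76.8%

76.8


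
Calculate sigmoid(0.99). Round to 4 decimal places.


sigmoid(z) = 1 / (1 + exp(-z))
exp(-(0.99)) = exp(-0.99) = 0.3716
1 + 0.3716 = 1.3716
1 / 1.3716 = 0.7291

0.7291


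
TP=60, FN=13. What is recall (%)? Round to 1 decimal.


Recall = TP / (TP + FN) * 100
= 60 / (60 + 13)
= 60 / 73
= 0.8219
= 82.2%

82.2


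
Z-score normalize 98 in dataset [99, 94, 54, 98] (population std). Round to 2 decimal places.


Mean = (99 + 94 + 54 + 98) / 4 = 86.25
Variance = sum((x_i - mean)^2) / n = 350.1875
Std = sqrt(350.1875) = 18.7133
Z = (x - mean) / std
= (98 - 86.25) / 18.7133
= 11.75 / 18.7133
= 0.63

0.63


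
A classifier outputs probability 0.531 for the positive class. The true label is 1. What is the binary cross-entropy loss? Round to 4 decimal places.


For y=1: Loss = -log(p)
= -log(0.531)
= -(-0.633)
= 0.6330

0.6330


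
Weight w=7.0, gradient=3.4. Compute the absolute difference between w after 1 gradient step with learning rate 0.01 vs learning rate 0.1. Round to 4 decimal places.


With lr=0.01: w_new = 7.0 - 0.01 * 3.4 = 6.966
With lr=0.1: w_new = 7.0 - 0.1 * 3.4 = 6.66
Absolute difference = |6.966 - 6.66|
= 0.3060

0.3060


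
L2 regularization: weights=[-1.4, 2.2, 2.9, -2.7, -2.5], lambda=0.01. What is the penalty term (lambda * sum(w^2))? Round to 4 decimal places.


Squaring each weight:
(-1.4)^2 = 1.96
2.2^2 = 4.84
2.9^2 = 8.41
(-2.7)^2 = 7.29
(-2.5)^2 = 6.25
Sum of squares = 28.75
Penalty = 0.01 * 28.75 = 0.2875

0.2875


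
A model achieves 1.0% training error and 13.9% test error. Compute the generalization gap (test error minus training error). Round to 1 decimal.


Generalization gap = test_error - train_error
= 13.9 - 1.0
= 12.9%
A large gap suggests overfitting.

12.9


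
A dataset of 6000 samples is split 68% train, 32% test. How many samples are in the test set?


Train samples = 6000 * 68% = 4080
Test samples = 6000 - 4080
= 1920

1920


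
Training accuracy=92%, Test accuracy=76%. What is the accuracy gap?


Gap = train_accuracy - test_accuracy
= 92 - 76
= 16%
This gap suggests the model is overfitting.

16


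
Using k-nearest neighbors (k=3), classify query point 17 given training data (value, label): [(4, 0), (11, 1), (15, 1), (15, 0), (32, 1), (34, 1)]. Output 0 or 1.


Distances from query 17:
Point 15 (class 0): distance = 2
Point 15 (class 1): distance = 2
Point 11 (class 1): distance = 6
K=3 nearest neighbors: classes = [0, 1, 1]
Votes for class 1: 2 / 3
Majority vote => class 1

1


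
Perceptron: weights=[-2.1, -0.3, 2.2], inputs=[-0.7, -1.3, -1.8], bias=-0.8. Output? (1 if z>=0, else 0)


z = w . x + b
= -2.1*-0.7 + -0.3*-1.3 + 2.2*-1.8 + -0.8
= 1.47 + 0.39 + -3.96 + -0.8
= -2.1 + -0.8
= -2.9
Since z = -2.9 < 0, output = 0

0


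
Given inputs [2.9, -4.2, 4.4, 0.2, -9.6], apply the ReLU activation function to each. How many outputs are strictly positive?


ReLU(x) = max(0, x) for each element:
ReLU(2.9) = 2.9
ReLU(-4.2) = 0
ReLU(4.4) = 4.4
ReLU(0.2) = 0.2
ReLU(-9.6) = 0
Active neurons (>0): 3

3


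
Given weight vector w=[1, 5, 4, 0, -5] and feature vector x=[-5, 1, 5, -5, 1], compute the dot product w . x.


Element-wise products:
1 * -5 = -5
5 * 1 = 5
4 * 5 = 20
0 * -5 = 0
-5 * 1 = -5
Sum = -5 + 5 + 20 + 0 + -5
= 15

15


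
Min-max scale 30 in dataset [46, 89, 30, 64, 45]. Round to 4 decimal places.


Min = 30, Max = 89
Range = 89 - 30 = 59
Scaled = (x - min) / (max - min)
= (30 - 30) / 59
= 0 / 59
= 0.0000

0.0000


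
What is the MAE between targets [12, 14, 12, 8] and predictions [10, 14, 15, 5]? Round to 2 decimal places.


Absolute errors: [2, 0, 3, 3]
Sum of absolute errors = 8
MAE = 8 / 4 = 2.00

2.00


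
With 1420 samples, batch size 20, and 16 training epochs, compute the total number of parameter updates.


Iterations per epoch = 1420 / 20 = 71
Total updates = iterations_per_epoch * epochs
= 71 * 16
= 1136

1136


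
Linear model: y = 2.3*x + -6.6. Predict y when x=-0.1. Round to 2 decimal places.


y = 2.3 * -0.1 + (-6.6)
= -0.23 + (-6.6)
= -6.83

-6.83


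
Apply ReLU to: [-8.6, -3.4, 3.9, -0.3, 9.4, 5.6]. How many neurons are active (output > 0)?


ReLU(x) = max(0, x) for each element:
ReLU(-8.6) = 0
ReLU(-3.4) = 0
ReLU(3.9) = 3.9
ReLU(-0.3) = 0
ReLU(9.4) = 9.4
ReLU(5.6) = 5.6
Active neurons (>0): 3

3


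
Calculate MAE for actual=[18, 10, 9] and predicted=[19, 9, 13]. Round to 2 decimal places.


Absolute errors: [1, 1, 4]
Sum of absolute errors = 6
MAE = 6 / 3 = 2.00

2.00


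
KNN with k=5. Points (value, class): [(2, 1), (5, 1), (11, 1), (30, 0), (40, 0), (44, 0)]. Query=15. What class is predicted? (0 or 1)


Distances from query 15:
Point 11 (class 1): distance = 4
Point 5 (class 1): distance = 10
Point 2 (class 1): distance = 13
Point 30 (class 0): distance = 15
Point 40 (class 0): distance = 25
K=5 nearest neighbors: classes = [1, 1, 1, 0, 0]
Votes for class 1: 3 / 5
Majority vote => class 1

1


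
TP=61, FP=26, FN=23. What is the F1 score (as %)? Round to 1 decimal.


Precision = TP / (TP + FP) = 61 / 87 = 0.7011
Recall = TP / (TP + FN) = 61 / 84 = 0.7262
F1 = 2 * P * R / (P + R)
= 2 * 0.7011 * 0.7262 / (0.7011 + 0.7262)
= 1.0183 / 1.4273
= 0.7135
As percentage: 71.3%

71.3


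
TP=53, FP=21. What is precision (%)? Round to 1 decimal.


Precision = TP / (TP + FP) * 100
= 53 / (53 + 21)
= 53 / 74
= 0.7162
= 71.6%

71.6


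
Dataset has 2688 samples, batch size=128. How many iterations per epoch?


Iterations per epoch = dataset_size / batch_size
= 2688 / 128
= 21

21


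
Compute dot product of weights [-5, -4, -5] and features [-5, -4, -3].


Element-wise products:
-5 * -5 = 25
-4 * -4 = 16
-5 * -3 = 15
Sum = 25 + 16 + 15
= 56

56


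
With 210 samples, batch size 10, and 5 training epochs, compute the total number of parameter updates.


Iterations per epoch = 210 / 10 = 21
Total updates = iterations_per_epoch * epochs
= 21 * 5
= 105

105


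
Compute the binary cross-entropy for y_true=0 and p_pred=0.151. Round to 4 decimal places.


For y=0: Loss = -log(1-p)
= -log(1 - 0.151)
= -log(0.849)
= -(-0.1637)
= 0.1637

0.1637


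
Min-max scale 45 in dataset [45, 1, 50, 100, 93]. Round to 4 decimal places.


Min = 1, Max = 100
Range = 100 - 1 = 99
Scaled = (x - min) / (max - min)
= (45 - 1) / 99
= 44 / 99
= 0.4444

0.4444


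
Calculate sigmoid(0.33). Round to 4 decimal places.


sigmoid(z) = 1 / (1 + exp(-z))
exp(-(0.33)) = exp(-0.33) = 0.7189
1 + 0.7189 = 1.7189
1 / 1.7189 = 0.5818

0.5818


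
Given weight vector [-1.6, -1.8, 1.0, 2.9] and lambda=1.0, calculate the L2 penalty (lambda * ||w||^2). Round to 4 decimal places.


Squaring each weight:
(-1.6)^2 = 2.56
(-1.8)^2 = 3.24
1.0^2 = 1.0
2.9^2 = 8.41
Sum of squares = 15.21
Penalty = 1.0 * 15.21 = 15.2100

15.2100


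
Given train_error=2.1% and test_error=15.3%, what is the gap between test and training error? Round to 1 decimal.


Generalization gap = test_error - train_error
= 15.3 - 2.1
= 13.2%
A large gap suggests overfitting.

13.2


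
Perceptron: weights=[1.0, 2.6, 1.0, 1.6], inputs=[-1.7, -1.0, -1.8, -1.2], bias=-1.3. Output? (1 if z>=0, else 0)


z = w . x + b
= 1.0*-1.7 + 2.6*-1.0 + 1.0*-1.8 + 1.6*-1.2 + -1.3
= -1.7 + -2.6 + -1.8 + -1.92 + -1.3
= -8.02 + -1.3
= -9.32
Since z = -9.32 < 0, output = 0

0


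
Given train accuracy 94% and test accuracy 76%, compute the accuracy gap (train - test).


Gap = train_accuracy - test_accuracy
= 94 - 76
= 18%
This gap suggests the model is overfitting.

18


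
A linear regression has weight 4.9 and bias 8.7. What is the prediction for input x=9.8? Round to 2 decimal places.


y = 4.9 * 9.8 + (8.7)
= 48.02 + (8.7)
= 56.72

56.72


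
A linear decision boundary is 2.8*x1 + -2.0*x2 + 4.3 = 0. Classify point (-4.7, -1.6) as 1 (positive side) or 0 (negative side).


Compute 2.8 * -4.7 + -2.0 * -1.6 + 4.3
= -13.16 + 3.2 + 4.3
= -5.66
Since -5.66 < 0, the point is on the negative side.

0


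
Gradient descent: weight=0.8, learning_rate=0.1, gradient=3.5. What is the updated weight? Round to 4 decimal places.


w_new = w_old - lr * gradient
= 0.8 - 0.1 * 3.5
= 0.8 - (0.35)
= 0.4500

0.4500


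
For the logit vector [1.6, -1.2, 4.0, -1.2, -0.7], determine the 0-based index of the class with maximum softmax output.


Softmax is a monotonic transformation, so it preserves the argmax.
We need to find the index of the maximum logit.
Index 0: 1.6
Index 1: -1.2
Index 2: 4.0
Index 3: -1.2
Index 4: -0.7
Maximum logit = 4.0 at index 2

2


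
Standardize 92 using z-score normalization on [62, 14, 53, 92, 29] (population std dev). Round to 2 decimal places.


Mean = (62 + 14 + 53 + 92 + 29) / 5 = 50.0
Variance = sum((x_i - mean)^2) / n = 730.8
Std = sqrt(730.8) = 27.0333
Z = (x - mean) / std
= (92 - 50.0) / 27.0333
= 42.0 / 27.0333
= 1.55

1.55


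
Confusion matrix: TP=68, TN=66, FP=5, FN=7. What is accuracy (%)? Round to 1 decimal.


Accuracy = (TP + TN) / (TP + TN + FP + FN) * 100
= (68 + 66) / (68 + 66 + 5 + 7)
= 134 / 146
= 0.9178
= 91.8%

91.8


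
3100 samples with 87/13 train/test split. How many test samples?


Train samples = 3100 * 87% = 2697
Test samples = 3100 - 2697
= 403

403


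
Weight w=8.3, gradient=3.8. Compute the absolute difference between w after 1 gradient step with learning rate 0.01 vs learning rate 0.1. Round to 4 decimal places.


With lr=0.01: w_new = 8.3 - 0.01 * 3.8 = 8.262
With lr=0.1: w_new = 8.3 - 0.1 * 3.8 = 7.92
Absolute difference = |8.262 - 7.92|
= 0.3420

0.3420


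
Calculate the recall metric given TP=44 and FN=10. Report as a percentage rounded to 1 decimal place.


Recall = TP / (TP + FN) * 100
= 44 / (44 + 10)
= 44 / 54
= 0.8148
= 81.5%

81.5


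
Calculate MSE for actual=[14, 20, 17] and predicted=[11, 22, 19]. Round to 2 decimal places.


Differences: [3, -2, -2]
Squared errors: [9, 4, 4]
Sum of squared errors = 17
MSE = 17 / 3 = 5.67

5.67


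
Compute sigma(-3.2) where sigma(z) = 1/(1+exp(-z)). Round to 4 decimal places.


sigmoid(z) = 1 / (1 + exp(-z))
exp(-(-3.2)) = exp(3.2) = 24.5325
1 + 24.5325 = 25.5325
1 / 25.5325 = 0.0392

0.0392


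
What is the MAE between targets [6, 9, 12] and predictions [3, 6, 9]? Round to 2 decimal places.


Absolute errors: [3, 3, 3]
Sum of absolute errors = 9
MAE = 9 / 3 = 3.00

3.00


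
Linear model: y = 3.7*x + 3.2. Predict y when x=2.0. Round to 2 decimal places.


y = 3.7 * 2.0 + (3.2)
= 7.4 + (3.2)
= 10.60

10.60


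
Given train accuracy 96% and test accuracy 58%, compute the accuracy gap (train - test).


Gap = train_accuracy - test_accuracy
= 96 - 58
= 38%
This large gap strongly indicates overfitting.

38


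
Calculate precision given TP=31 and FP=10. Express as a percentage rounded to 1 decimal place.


Precision = TP / (TP + FP) * 100
= 31 / (31 + 10)
= 31 / 41
= 0.7561
= 75.6%

75.6


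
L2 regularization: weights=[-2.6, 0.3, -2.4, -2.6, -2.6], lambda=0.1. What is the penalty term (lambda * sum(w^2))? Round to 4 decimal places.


Squaring each weight:
(-2.6)^2 = 6.76
0.3^2 = 0.09
(-2.4)^2 = 5.76
(-2.6)^2 = 6.76
(-2.6)^2 = 6.76
Sum of squares = 26.13
Penalty = 0.1 * 26.13 = 2.6130

2.6130


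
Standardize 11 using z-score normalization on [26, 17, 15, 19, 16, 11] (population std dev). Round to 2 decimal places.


Mean = (26 + 17 + 15 + 19 + 16 + 11) / 6 = 17.3333
Variance = sum((x_i - mean)^2) / n = 20.8889
Std = sqrt(20.8889) = 4.5704
Z = (x - mean) / std
= (11 - 17.3333) / 4.5704
= -6.3333 / 4.5704
= -1.39

-1.39


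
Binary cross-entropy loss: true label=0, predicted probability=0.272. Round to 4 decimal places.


For y=0: Loss = -log(1-p)
= -log(1 - 0.272)
= -log(0.728)
= -(-0.3175)
= 0.3175

0.3175


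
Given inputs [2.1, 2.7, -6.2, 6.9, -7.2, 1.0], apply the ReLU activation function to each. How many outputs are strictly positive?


ReLU(x) = max(0, x) for each element:
ReLU(2.1) = 2.1
ReLU(2.7) = 2.7
ReLU(-6.2) = 0
ReLU(6.9) = 6.9
ReLU(-7.2) = 0
ReLU(1.0) = 1.0
Active neurons (>0): 4

4


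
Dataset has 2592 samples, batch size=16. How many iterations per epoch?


Iterations per epoch = dataset_size / batch_size
= 2592 / 16
= 162

162


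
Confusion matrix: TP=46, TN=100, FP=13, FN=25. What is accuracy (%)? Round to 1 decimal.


Accuracy = (TP + TN) / (TP + TN + FP + FN) * 100
= (46 + 100) / (46 + 100 + 13 + 25)
= 146 / 184
= 0.7935
= 79.3%

79.3


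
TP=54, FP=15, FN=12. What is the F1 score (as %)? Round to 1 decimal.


Precision = TP / (TP + FP) = 54 / 69 = 0.7826
Recall = TP / (TP + FN) = 54 / 66 = 0.8182
F1 = 2 * P * R / (P + R)
= 2 * 0.7826 * 0.8182 / (0.7826 + 0.8182)
= 1.2806 / 1.6008
= 0.8
As percentage: 80.0%

80.0


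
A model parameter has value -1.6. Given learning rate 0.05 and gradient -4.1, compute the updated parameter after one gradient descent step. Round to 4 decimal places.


w_new = w_old - lr * gradient
= -1.6 - 0.05 * -4.1
= -1.6 - (-0.205)
= -1.3950

-1.3950


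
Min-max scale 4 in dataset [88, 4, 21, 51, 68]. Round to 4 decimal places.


Min = 4, Max = 88
Range = 88 - 4 = 84
Scaled = (x - min) / (max - min)
= (4 - 4) / 84
= 0 / 84
= 0.0000

0.0000


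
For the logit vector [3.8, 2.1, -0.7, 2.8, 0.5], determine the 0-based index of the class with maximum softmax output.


Softmax is a monotonic transformation, so it preserves the argmax.
We need to find the index of the maximum logit.
Index 0: 3.8
Index 1: 2.1
Index 2: -0.7
Index 3: 2.8
Index 4: 0.5
Maximum logit = 3.8 at index 0

0


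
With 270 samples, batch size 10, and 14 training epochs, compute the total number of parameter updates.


Iterations per epoch = 270 / 10 = 27
Total updates = iterations_per_epoch * epochs
= 27 * 14
= 378

378


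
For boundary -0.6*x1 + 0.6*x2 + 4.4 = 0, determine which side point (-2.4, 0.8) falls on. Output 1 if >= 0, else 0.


Compute -0.6 * -2.4 + 0.6 * 0.8 + 4.4
= 1.44 + 0.48 + 4.4
= 6.32
Since 6.32 >= 0, the point is on the positive side.

1


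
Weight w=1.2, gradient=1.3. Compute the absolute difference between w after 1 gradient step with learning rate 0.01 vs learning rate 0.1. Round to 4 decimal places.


With lr=0.01: w_new = 1.2 - 0.01 * 1.3 = 1.187
With lr=0.1: w_new = 1.2 - 0.1 * 1.3 = 1.07
Absolute difference = |1.187 - 1.07|
= 0.1170

0.1170


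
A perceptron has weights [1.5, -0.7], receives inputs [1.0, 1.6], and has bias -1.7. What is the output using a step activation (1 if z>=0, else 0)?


z = w . x + b
= 1.5*1.0 + -0.7*1.6 + -1.7
= 1.5 + -1.12 + -1.7
= 0.38 + -1.7
= -1.32
Since z = -1.32 < 0, output = 0

0


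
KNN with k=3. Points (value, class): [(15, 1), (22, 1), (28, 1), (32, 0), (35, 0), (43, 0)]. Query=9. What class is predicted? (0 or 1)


Distances from query 9:
Point 15 (class 1): distance = 6
Point 22 (class 1): distance = 13
Point 28 (class 1): distance = 19
K=3 nearest neighbors: classes = [1, 1, 1]
Votes for class 1: 3 / 3
Majority vote => class 1

1


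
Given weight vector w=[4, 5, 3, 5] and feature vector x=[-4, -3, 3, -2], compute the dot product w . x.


Element-wise products:
4 * -4 = -16
5 * -3 = -15
3 * 3 = 9
5 * -2 = -10
Sum = -16 + -15 + 9 + -10
= -32

-32


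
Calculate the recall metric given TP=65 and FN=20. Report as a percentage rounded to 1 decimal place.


Recall = TP / (TP + FN) * 100
= 65 / (65 + 20)
= 65 / 85
= 0.7647
= 76.5%

76.5


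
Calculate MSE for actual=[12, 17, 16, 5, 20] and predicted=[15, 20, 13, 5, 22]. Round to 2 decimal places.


Differences: [-3, -3, 3, 0, -2]
Squared errors: [9, 9, 9, 0, 4]
Sum of squared errors = 31
MSE = 31 / 5 = 6.20

6.20


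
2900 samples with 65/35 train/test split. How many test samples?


Train samples = 2900 * 65% = 1885
Test samples = 2900 - 1885
= 1015

1015


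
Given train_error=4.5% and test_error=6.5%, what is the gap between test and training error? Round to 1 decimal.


Generalization gap = test_error - train_error
= 6.5 - 4.5
= 2.0%
A moderate gap.

2.0


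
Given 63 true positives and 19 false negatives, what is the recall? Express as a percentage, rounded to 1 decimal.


Recall = TP / (TP + FN) * 100
= 63 / (63 + 19)
= 63 / 82
= 0.7683
= 76.8%

76.8


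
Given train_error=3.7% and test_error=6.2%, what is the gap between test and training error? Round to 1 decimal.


Generalization gap = test_error - train_error
= 6.2 - 3.7
= 2.5%
A moderate gap.

2.5


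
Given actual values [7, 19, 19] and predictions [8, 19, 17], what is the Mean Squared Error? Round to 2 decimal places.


Differences: [-1, 0, 2]
Squared errors: [1, 0, 4]
Sum of squared errors = 5
MSE = 5 / 3 = 1.67

1.67


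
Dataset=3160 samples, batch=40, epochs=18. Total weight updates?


Iterations per epoch = 3160 / 40 = 79
Total updates = iterations_per_epoch * epochs
= 79 * 18
= 1422

1422


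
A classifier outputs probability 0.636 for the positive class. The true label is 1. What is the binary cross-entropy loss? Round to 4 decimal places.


For y=1: Loss = -log(p)
= -log(0.636)
= -(-0.4526)
= 0.4526

0.4526


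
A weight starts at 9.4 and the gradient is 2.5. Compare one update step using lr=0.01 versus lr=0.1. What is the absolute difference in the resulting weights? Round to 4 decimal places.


With lr=0.01: w_new = 9.4 - 0.01 * 2.5 = 9.375
With lr=0.1: w_new = 9.4 - 0.1 * 2.5 = 9.15
Absolute difference = |9.375 - 9.15|
= 0.2250

0.2250


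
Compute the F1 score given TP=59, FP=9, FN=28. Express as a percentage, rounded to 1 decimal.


Precision = TP / (TP + FP) = 59 / 68 = 0.8676
Recall = TP / (TP + FN) = 59 / 87 = 0.6782
F1 = 2 * P * R / (P + R)
= 2 * 0.8676 * 0.6782 / (0.8676 + 0.6782)
= 1.1768 / 1.5458
= 0.7613
As percentage: 76.1%

76.1


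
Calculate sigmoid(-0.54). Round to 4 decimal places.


sigmoid(z) = 1 / (1 + exp(-z))
exp(-(-0.54)) = exp(0.54) = 1.716
1 + 1.716 = 2.716
1 / 2.716 = 0.3682

0.3682


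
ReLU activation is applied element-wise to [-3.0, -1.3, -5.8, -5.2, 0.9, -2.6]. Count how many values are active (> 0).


ReLU(x) = max(0, x) for each element:
ReLU(-3.0) = 0
ReLU(-1.3) = 0
ReLU(-5.8) = 0
ReLU(-5.2) = 0
ReLU(0.9) = 0.9
ReLU(-2.6) = 0
Active neurons (>0): 1

1


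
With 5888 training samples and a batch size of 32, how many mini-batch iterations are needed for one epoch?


Iterations per epoch = dataset_size / batch_size
= 5888 / 32
= 184

184


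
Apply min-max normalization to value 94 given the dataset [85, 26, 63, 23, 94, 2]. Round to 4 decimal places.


Min = 2, Max = 94
Range = 94 - 2 = 92
Scaled = (x - min) / (max - min)
= (94 - 2) / 92
= 92 / 92
= 1.0000

1.0000


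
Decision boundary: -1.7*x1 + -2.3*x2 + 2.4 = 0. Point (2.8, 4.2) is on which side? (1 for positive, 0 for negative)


Compute -1.7 * 2.8 + -2.3 * 4.2 + 2.4
= -4.76 + -9.66 + 2.4
= -12.02
Since -12.02 < 0, the point is on the negative side.

0


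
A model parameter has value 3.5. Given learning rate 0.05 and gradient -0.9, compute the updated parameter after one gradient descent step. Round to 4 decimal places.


w_new = w_old - lr * gradient
= 3.5 - 0.05 * -0.9
= 3.5 - (-0.045)
= 3.5450

3.5450


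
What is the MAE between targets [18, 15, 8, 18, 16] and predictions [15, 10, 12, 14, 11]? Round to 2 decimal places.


Absolute errors: [3, 5, 4, 4, 5]
Sum of absolute errors = 21
MAE = 21 / 5 = 4.20

4.20


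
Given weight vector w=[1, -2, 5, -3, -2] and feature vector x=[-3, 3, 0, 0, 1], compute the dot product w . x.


Element-wise products:
1 * -3 = -3
-2 * 3 = -6
5 * 0 = 0
-3 * 0 = 0
-2 * 1 = -2
Sum = -3 + -6 + 0 + 0 + -2
= -11

-11


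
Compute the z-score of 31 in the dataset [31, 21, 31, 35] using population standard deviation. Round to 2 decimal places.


Mean = (31 + 21 + 31 + 35) / 4 = 29.5
Variance = sum((x_i - mean)^2) / n = 26.75
Std = sqrt(26.75) = 5.172
Z = (x - mean) / std
= (31 - 29.5) / 5.172
= 1.5 / 5.172
= 0.29

0.29


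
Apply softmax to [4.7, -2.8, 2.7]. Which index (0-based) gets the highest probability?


Softmax is a monotonic transformation, so it preserves the argmax.
We need to find the index of the maximum logit.
Index 0: 4.7
Index 1: -2.8
Index 2: 2.7
Maximum logit = 4.7 at index 0

0


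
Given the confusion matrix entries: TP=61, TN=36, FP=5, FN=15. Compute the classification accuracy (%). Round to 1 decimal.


Accuracy = (TP + TN) / (TP + TN + FP + FN) * 100
= (61 + 36) / (61 + 36 + 5 + 15)
= 97 / 117
= 0.8291
= 82.9%

82.9


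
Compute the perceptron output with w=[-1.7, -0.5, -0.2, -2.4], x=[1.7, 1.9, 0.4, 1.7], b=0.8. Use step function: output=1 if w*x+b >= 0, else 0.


z = w . x + b
= -1.7*1.7 + -0.5*1.9 + -0.2*0.4 + -2.4*1.7 + 0.8
= -2.89 + -0.95 + -0.08 + -4.08 + 0.8
= -8.0 + 0.8
= -7.2
Since z = -7.2 < 0, output = 0

0


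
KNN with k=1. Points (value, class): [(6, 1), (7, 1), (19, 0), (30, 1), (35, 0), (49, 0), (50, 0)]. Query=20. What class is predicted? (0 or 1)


Distances from query 20:
Point 19 (class 0): distance = 1
K=1 nearest neighbors: classes = [0]
Votes for class 1: 0 / 1
Majority vote => class 0

0


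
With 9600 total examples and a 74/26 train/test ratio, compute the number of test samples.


Train samples = 9600 * 74% = 7104
Test samples = 9600 - 7104
= 2496

2496


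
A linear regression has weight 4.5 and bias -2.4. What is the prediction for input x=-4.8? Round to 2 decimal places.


y = 4.5 * -4.8 + (-2.4)
= -21.6 + (-2.4)
= -24.00

-24.00


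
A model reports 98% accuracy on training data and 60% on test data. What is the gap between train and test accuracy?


Gap = train_accuracy - test_accuracy
= 98 - 60
= 38%
This large gap strongly indicates overfitting.

38


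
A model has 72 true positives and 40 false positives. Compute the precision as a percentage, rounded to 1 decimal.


Precision = TP / (TP + FP) * 100
= 72 / (72 + 40)
= 72 / 112
= 0.6429
= 64.3%

64.3


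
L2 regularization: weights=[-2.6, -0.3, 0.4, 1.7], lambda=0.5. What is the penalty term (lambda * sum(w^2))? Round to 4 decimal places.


Squaring each weight:
(-2.6)^2 = 6.76
(-0.3)^2 = 0.09
0.4^2 = 0.16
1.7^2 = 2.89
Sum of squares = 9.9
Penalty = 0.5 * 9.9 = 4.9500

4.9500


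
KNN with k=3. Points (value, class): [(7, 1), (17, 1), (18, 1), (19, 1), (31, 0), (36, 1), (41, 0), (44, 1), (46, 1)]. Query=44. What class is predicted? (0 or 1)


Distances from query 44:
Point 44 (class 1): distance = 0
Point 46 (class 1): distance = 2
Point 41 (class 0): distance = 3
K=3 nearest neighbors: classes = [1, 1, 0]
Votes for class 1: 2 / 3
Majority vote => class 1

1


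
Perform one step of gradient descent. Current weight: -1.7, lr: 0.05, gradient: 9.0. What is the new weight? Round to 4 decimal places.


w_new = w_old - lr * gradient
= -1.7 - 0.05 * 9.0
= -1.7 - (0.45)
= -2.1500

-2.1500


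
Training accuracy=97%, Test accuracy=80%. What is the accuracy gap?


Gap = train_accuracy - test_accuracy
= 97 - 80
= 17%
This gap suggests the model is overfitting.

17


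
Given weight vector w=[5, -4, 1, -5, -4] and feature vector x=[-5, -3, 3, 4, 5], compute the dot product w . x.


Element-wise products:
5 * -5 = -25
-4 * -3 = 12
1 * 3 = 3
-5 * 4 = -20
-4 * 5 = -20
Sum = -25 + 12 + 3 + -20 + -20
= -50

-50


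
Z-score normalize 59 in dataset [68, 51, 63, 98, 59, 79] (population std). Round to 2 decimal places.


Mean = (68 + 51 + 63 + 98 + 59 + 79) / 6 = 69.6667
Variance = sum((x_i - mean)^2) / n = 233.2222
Std = sqrt(233.2222) = 15.2716
Z = (x - mean) / std
= (59 - 69.6667) / 15.2716
= -10.6667 / 15.2716
= -0.70

-0.70


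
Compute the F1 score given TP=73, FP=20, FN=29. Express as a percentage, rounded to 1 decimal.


Precision = TP / (TP + FP) = 73 / 93 = 0.7849
Recall = TP / (TP + FN) = 73 / 102 = 0.7157
F1 = 2 * P * R / (P + R)
= 2 * 0.7849 * 0.7157 / (0.7849 + 0.7157)
= 1.1236 / 1.5006
= 0.7487
As percentage: 74.9%

74.9


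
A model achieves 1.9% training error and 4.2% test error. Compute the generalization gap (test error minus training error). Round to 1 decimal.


Generalization gap = test_error - train_error
= 4.2 - 1.9
= 2.3%
A moderate gap.

2.3


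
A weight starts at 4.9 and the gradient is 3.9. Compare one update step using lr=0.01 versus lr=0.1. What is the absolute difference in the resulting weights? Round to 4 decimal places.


With lr=0.01: w_new = 4.9 - 0.01 * 3.9 = 4.861
With lr=0.1: w_new = 4.9 - 0.1 * 3.9 = 4.51
Absolute difference = |4.861 - 4.51|
= 0.3510

0.3510


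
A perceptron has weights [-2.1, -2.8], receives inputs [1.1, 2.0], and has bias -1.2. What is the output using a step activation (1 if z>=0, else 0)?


z = w . x + b
= -2.1*1.1 + -2.8*2.0 + -1.2
= -2.31 + -5.6 + -1.2
= -7.91 + -1.2
= -9.11
Since z = -9.11 < 0, output = 0

0
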